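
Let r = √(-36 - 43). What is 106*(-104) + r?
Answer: -11024 + I*√79 ≈ -11024.0 + 8.8882*I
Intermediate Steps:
r = I*√79 (r = √(-79) = I*√79 ≈ 8.8882*I)
106*(-104) + r = 106*(-104) + I*√79 = -11024 + I*√79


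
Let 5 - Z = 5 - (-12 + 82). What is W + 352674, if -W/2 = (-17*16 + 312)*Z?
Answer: 347074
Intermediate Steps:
Z = 70 (Z = 5 - (5 - (-12 + 82)) = 5 - (5 - 1*70) = 5 - (5 - 70) = 5 - 1*(-65) = 5 + 65 = 70)
W = -5600 (W = -2*(-17*16 + 312)*70 = -2*(-272 + 312)*70 = -80*70 = -2*2800 = -5600)
W + 352674 = -5600 + 352674 = 347074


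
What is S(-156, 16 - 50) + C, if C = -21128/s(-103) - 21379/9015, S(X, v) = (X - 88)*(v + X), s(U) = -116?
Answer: 12167123839/261435 ≈ 46540.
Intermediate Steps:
S(X, v) = (-88 + X)*(X + v)
C = 46997239/261435 (C = -21128/(-116) - 21379/9015 = -21128*(-1/116) - 21379*1/9015 = 5282/29 - 21379/9015 = 46997239/261435 ≈ 179.77)
S(-156, 16 - 50) + C = ((-156)² - 88*(-156) - 88*(16 - 50) - 156*(16 - 50)) + 46997239/261435 = (24336 + 13728 - 88*(-34) - 156*(-34)) + 46997239/261435 = (24336 + 13728 + 2992 + 5304) + 46997239/261435 = 46360 + 46997239/261435 = 12167123839/261435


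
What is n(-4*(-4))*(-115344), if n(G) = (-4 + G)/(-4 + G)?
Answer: -115344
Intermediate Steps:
n(G) = 1
n(-4*(-4))*(-115344) = 1*(-115344) = -115344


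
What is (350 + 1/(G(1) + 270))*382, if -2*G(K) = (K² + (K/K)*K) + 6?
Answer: 17782291/133 ≈ 1.3370e+5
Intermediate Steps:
G(K) = -3 - K/2 - K²/2 (G(K) = -((K² + (K/K)*K) + 6)/2 = -((K² + 1*K) + 6)/2 = -((K² + K) + 6)/2 = -((K + K²) + 6)/2 = -(6 + K + K²)/2 = -3 - K/2 - K²/2)
(350 + 1/(G(1) + 270))*382 = (350 + 1/((-3 - ½*1 - ½*1²) + 270))*382 = (350 + 1/((-3 - ½ - ½*1) + 270))*382 = (350 + 1/((-3 - ½ - ½) + 270))*382 = (350 + 1/(-4 + 270))*382 = (350 + 1/266)*382 = (93101/266)*382 = 17782291/133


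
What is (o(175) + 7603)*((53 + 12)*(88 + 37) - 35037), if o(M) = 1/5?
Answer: -1023086592/5 ≈ -2.0462e+8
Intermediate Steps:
o(M) = ⅕
(o(175) + 7603)*((53 + 12)*(88 + 37) - 35037) = (⅕ + 7603)*((53 + 12)*(88 + 37) - 35037) = 38016*(65*125 - 35037)/5 = 38016*(8125 - 35037)/5 = (38016/5)*(-26912) = -1023086592/5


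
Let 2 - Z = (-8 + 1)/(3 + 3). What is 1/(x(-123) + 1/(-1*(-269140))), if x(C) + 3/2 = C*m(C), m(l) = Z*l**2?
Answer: -269140/1585973927579 ≈ -1.6970e-7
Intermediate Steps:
Z = 19/6 (Z = 2 - (-8 + 1)/(3 + 3) = 2 - (-7)/6 = 2 - 1*(-7/6) = 2 + 7/6 = 19/6 ≈ 3.1667)
m(l) = 19*l**2/6
x(C) = -3/2 + 19*C**3/6 (x(C) = -3/2 + C*(19*C**2/6) = -3/2 + 19*C**3/6)
1/(x(-123) + 1/(-1*(-269140))) = 1/((-3/2 + (19/6)*(-123)**3) + 1/(-1*(-269140))) = 1/((-3/2 + (19/6)*(-1860867)) + 1/269140) = 1/((-3/2 - 11785491/2) + 1/269140) = 1/(-5892747 + 1/269140) = 1/(-1585973927579/269140) = -269140/1585973927579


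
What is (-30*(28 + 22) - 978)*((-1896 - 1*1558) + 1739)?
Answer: 4249770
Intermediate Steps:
(-30*(28 + 22) - 978)*((-1896 - 1*1558) + 1739) = (-30*50 - 978)*((-1896 - 1558) + 1739) = (-1500 - 978)*(-3454 + 1739) = -2478*(-1715) = 4249770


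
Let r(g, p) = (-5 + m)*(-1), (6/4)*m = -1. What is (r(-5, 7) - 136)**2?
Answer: 152881/9 ≈ 16987.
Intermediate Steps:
m = -2/3 (m = (2/3)*(-1) = -2/3 ≈ -0.66667)
r(g, p) = 17/3 (r(g, p) = (-5 - 2/3)*(-1) = -17/3*(-1) = 17/3)
(r(-5, 7) - 136)**2 = (17/3 - 136)**2 = (-391/3)**2 = 152881/9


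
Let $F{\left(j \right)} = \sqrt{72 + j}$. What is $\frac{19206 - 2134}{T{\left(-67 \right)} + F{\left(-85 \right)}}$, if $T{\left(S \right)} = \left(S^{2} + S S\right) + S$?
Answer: $\frac{76064296}{39702967} - \frac{8536 i \sqrt{13}}{39702967} \approx 1.9158 - 0.00077518 i$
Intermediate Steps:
$T{\left(S \right)} = S + 2 S^{2}$ ($T{\left(S \right)} = \left(S^{2} + S^{2}\right) + S = 2 S^{2} + S = S + 2 S^{2}$)
$\frac{19206 - 2134}{T{\left(-67 \right)} + F{\left(-85 \right)}} = \frac{19206 - 2134}{- 67 \left(1 + 2 \left(-67\right)\right) + \sqrt{72 - 85}} = \frac{17072}{- 67 \left(1 - 134\right) + \sqrt{-13}} = \frac{17072}{\left(-67\right) \left(-133\right) + i \sqrt{13}} = \frac{17072}{8911 + i \sqrt{13}}$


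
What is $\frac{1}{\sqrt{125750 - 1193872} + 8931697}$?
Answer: $\frac{8931697}{79775212367931} - \frac{i \sqrt{1068122}}{79775212367931} \approx 1.1196 \cdot 10^{-7} - 1.2955 \cdot 10^{-11} i$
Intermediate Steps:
$\frac{1}{\sqrt{125750 - 1193872} + 8931697} = \frac{1}{\sqrt{-1068122} + 8931697} = \frac{1}{i \sqrt{1068122} + 8931697} = \frac{1}{8931697 + i \sqrt{1068122}}$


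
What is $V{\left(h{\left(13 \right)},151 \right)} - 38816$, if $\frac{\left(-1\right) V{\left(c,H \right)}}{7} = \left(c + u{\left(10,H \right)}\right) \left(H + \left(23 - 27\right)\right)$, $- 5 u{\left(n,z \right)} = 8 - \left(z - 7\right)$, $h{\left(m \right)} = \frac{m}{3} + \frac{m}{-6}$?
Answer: $- \frac{690343}{10} \approx -69034.0$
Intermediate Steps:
$h{\left(m \right)} = \frac{m}{6}$ ($h{\left(m \right)} = m \frac{1}{3} + m \left(- \frac{1}{6}\right) = \frac{m}{3} - \frac{m}{6} = \frac{m}{6}$)
$u{\left(n,z \right)} = -3 + \frac{z}{5}$ ($u{\left(n,z \right)} = - \frac{8 - \left(z - 7\right)}{5} = - \frac{8 - \left(-7 + z\right)}{5} = - \frac{15 - z}{5} = -3 + \frac{z}{5}$)
$V{\left(c,H \right)} = - 7 \left(-4 + H\right) \left(-3 + c + \frac{H}{5}\right)$ ($V{\left(c,H \right)} = - 7 \left(c + \left(-3 + \frac{H}{5}\right)\right) \left(H + \left(23 - 27\right)\right) = - 7 \left(-3 + c + \frac{H}{5}\right) \left(H + \left(23 - 27\right)\right) = - 7 \left(-3 + c + \frac{H}{5}\right) \left(H - 4\right) = - 7 \left(-3 + c + \frac{H}{5}\right) \left(-4 + H\right) = - 7 \left(-4 + H\right) \left(-3 + c + \frac{H}{5}\right)$)
$V{\left(h{\left(13 \right)},151 \right)} - 38816 = \left(-84 + 28 \cdot \frac{1}{6} \cdot 13 - \frac{7 \cdot 151^{2}}{5} + \frac{133}{5} \cdot 151 - 1057 \cdot \frac{1}{6} \cdot 13\right) - 38816 = \left(-84 + 28 \cdot \frac{13}{6} - \frac{159607}{5} + \frac{20083}{5} - 1057 \cdot \frac{13}{6}\right) - 38816 = \left(-84 + \frac{182}{3} - \frac{159607}{5} + \frac{20083}{5} - \frac{13741}{6}\right) - 38816 = - \frac{302183}{10} - 38816 = - \frac{690343}{10}$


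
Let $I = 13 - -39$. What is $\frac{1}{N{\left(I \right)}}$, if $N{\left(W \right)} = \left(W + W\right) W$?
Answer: $\frac{1}{5408} \approx 0.00018491$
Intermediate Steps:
$I = 52$ ($I = 13 + 39 = 52$)
$N{\left(W \right)} = 2 W^{2}$ ($N{\left(W \right)} = 2 W W = 2 W^{2}$)
$\frac{1}{N{\left(I \right)}} = \frac{1}{2 \cdot 52^{2}} = \frac{1}{2 \cdot 2704} = \frac{1}{5408}$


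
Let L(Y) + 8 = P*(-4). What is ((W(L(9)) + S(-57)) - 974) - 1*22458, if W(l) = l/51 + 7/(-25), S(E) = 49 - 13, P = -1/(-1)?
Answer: -9943519/425 ≈ -23397.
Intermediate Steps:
P = 1 (P = -1*(-1) = 1)
S(E) = 36
L(Y) = -12 (L(Y) = -8 + 1*(-4) = -8 - 4 = -12)
W(l) = -7/25 + l/51 (W(l) = l*(1/51) + 7*(-1/25) = l/51 - 7/25 = -7/25 + l/51)
((W(L(9)) + S(-57)) - 974) - 1*22458 = (((-7/25 + (1/51)*(-12)) + 36) - 974) - 1*22458 = (((-7/25 - 4/17) + 36) - 974) - 22458 = ((-219/425 + 36) - 974) - 22458 = (15081/425 - 974) - 22458 = -398869/425 - 22458 = -9943519/425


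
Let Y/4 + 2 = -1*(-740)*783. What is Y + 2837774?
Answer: 5155446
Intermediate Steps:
Y = 2317672 (Y = -8 + 4*(-1*(-740)*783) = -8 + 4*(740*783) = -8 + 4*579420 = -8 + 2317680 = 2317672)
Y + 2837774 = 2317672 + 2837774 = 5155446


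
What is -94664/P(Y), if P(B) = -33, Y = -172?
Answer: 94664/33 ≈ 2868.6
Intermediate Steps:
-94664/P(Y) = -94664/(-33) = -94664*(-1/33) = 94664/33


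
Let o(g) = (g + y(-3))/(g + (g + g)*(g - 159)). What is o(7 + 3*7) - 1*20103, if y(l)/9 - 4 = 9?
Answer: -5065961/252 ≈ -20103.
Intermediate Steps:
y(l) = 117 (y(l) = 36 + 9*9 = 36 + 81 = 117)
o(g) = (117 + g)/(g + 2*g*(-159 + g)) (o(g) = (g + 117)/(g + (g + g)*(g - 159)) = (117 + g)/(g + (2*g)*(-159 + g)) = (117 + g)/(g + 2*g*(-159 + g)))
o(7 + 3*7) - 1*20103 = (117 + (7 + 3*7))/((7 + 3*7)*(-317 + 2*(7 + 3*7))) - 1*20103 = (117 + (7 + 21))/((7 + 21)*(-317 + 2*(7 + 21))) - 20103 = (117 + 28)/(28*(-317 + 2*28)) - 20103 = (1/28)*145/(-317 + 56) - 20103 = (1/28)*145/(-261) - 20103 = (1/28)*(-1/261)*145 - 20103 = -5/252 - 20103 = -5065961/252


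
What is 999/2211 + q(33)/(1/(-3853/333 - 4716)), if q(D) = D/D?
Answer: -1160134208/245421 ≈ -4727.1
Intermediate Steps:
q(D) = 1
999/2211 + q(33)/(1/(-3853/333 - 4716)) = 999/2211 + 1/1/(-3853/333 - 4716) = 999*(1/2211) + 1/1/(-3853*1/333 - 4716) = 333/737 + 1/1/(-3853/333 - 4716) = 333/737 + 1/1/(-1574281/333) = 333/737 + 1/(-333/1574281) = 333/737 + 1*(-1574281/333) = 333/737 - 1574281/333 = -1160134208/245421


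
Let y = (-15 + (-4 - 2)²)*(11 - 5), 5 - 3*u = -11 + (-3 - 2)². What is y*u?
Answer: -378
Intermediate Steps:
u = -3 (u = 5/3 - (-11 + (-3 - 2)²)/3 = 5/3 - (-11 + (-5)²)/3 = 5/3 - (-11 + 25)/3 = 5/3 - ⅓*14 = 5/3 - 14/3 = -3)
y = 126 (y = (-15 + (-6)²)*6 = (-15 + 36)*6 = 21*6 = 126)
y*u = 126*(-3) = -378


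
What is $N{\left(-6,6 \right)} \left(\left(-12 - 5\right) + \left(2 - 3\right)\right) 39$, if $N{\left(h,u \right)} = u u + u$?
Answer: $-29484$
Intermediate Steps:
$N{\left(h,u \right)} = u + u^{2}$ ($N{\left(h,u \right)} = u^{2} + u = u + u^{2}$)
$N{\left(-6,6 \right)} \left(\left(-12 - 5\right) + \left(2 - 3\right)\right) 39 = 6 \left(1 + 6\right) \left(\left(-12 - 5\right) + \left(2 - 3\right)\right) 39 = 6 \cdot 7 \left(-17 + \left(2 - 3\right)\right) 39 = 42 \left(-17 - 1\right) 39 = 42 \left(-18\right) 39 = \left(-756\right) 39 = -29484$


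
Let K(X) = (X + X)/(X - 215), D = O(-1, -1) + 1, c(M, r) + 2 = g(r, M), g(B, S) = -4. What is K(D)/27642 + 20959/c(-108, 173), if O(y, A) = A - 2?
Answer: -20953110517/5998314 ≈ -3493.2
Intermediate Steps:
O(y, A) = -2 + A
c(M, r) = -6 (c(M, r) = -2 - 4 = -6)
D = -2 (D = (-2 - 1) + 1 = -3 + 1 = -2)
K(X) = 2*X/(-215 + X) (K(X) = (2*X)/(-215 + X) = 2*X/(-215 + X))
K(D)/27642 + 20959/c(-108, 173) = (2*(-2)/(-215 - 2))/27642 + 20959/(-6) = (2*(-2)/(-217))*(1/27642) + 20959*(-⅙) = (2*(-2)*(-1/217))*(1/27642) - 20959/6 = (4/217)*(1/27642) - 20959/6 = 2/2999157 - 20959/6 = -20953110517/5998314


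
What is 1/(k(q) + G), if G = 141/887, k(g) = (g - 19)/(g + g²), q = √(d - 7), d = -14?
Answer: 18627*(√21 - I)/(2*(-10794*I + 9907*√21)) ≈ 0.93596 + 0.017384*I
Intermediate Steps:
q = I*√21 (q = √(-14 - 7) = √(-21) = I*√21 ≈ 4.5826*I)
k(g) = (-19 + g)/(g + g²)
G = 141/887 (G = 141*(1/887) = 141/887 ≈ 0.15896)
1/(k(q) + G) = 1/((-19 + I*√21)/(((I*√21))*(1 + I*√21)) + 141/887) = 1/((-I*√21/21)*(-19 + I*√21)/(1 + I*√21) + 141/887) = 1/(-I*√21*(-19 + I*√21)/(21*(1 + I*√21)) + 141/887) = 1/(141/887 - I*√21*(-19 + I*√21)/(21*(1 + I*√21)))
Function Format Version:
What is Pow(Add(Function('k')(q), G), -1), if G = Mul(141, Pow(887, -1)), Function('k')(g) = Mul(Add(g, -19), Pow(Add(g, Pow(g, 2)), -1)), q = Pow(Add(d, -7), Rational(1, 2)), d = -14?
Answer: Mul(Rational(18627, 2), Pow(Add(Mul(-10794, I), Mul(9907, Pow(21, Rational(1, 2)))), -1), Add(Pow(21, Rational(1, 2)), Mul(-1, I))) ≈ Add(0.93596, Mul(0.017384, I))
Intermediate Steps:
q = Mul(I, Pow(21, Rational(1, 2))) (q = Pow(Add(-14, -7), Rational(1, 2)) = Pow(-21, Rational(1, 2)) = Mul(I, Pow(21, Rational(1, 2))) ≈ Mul(4.5826, I))
Function('k')(g) = Mul(Pow(Add(g, Pow(g, 2)), -1), Add(-19, g)) (Function('k')(g) = Mul(Add(-19, g), Pow(Add(g, Pow(g, 2)), -1)) = Mul(Pow(Add(g, Pow(g, 2)), -1), Add(-19, g)))
G = Rational(141, 887) (G = Mul(141, Rational(1, 887)) = Rational(141, 887) ≈ 0.15896)
Pow(Add(Function('k')(q), G), -1) = Pow(Add(Mul(Pow(Mul(I, Pow(21, Rational(1, 2))), -1), Pow(Add(1, Mul(I, Pow(21, Rational(1, 2)))), -1), Add(-19, Mul(I, Pow(21, Rational(1, 2))))), Rational(141, 887)), -1) = Pow(Add(Mul(Mul(Rational(-1, 21), I, Pow(21, Rational(1, 2))), Pow(Add(1, Mul(I, Pow(21, Rational(1, 2)))), -1), Add(-19, Mul(I, Pow(21, Rational(1, 2))))), Rational(141, 887)), -1) = Pow(Add(Mul(Rational(-1, 21), I, Pow(21, Rational(1, 2)), Pow(Add(1, Mul(I, Pow(21, Rational(1, 2)))), -1), Add(-19, Mul(I, Pow(21, Rational(1, 2))))), Rational(141, 887)), -1) = Pow(Add(Rational(141, 887), Mul(Rational(-1, 21), I, Pow(21, Rational(1, 2)), Pow(Add(1, Mul(I, Pow(21, Rational(1, 2)))), -1), Add(-19, Mul(I, Pow(21, Rational(1, 2)))))), -1)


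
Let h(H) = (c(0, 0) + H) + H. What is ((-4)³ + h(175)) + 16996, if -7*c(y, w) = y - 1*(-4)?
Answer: 120970/7 ≈ 17281.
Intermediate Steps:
c(y, w) = -4/7 - y/7 (c(y, w) = -(y - 1*(-4))/7 = -(y + 4)/7 = -(4 + y)/7 = -4/7 - y/7)
h(H) = -4/7 + 2*H (h(H) = ((-4/7 - ⅐*0) + H) + H = ((-4/7 + 0) + H) + H = (-4/7 + H) + H = -4/7 + 2*H)
((-4)³ + h(175)) + 16996 = ((-4)³ + (-4/7 + 2*175)) + 16996 = (-64 + (-4/7 + 350)) + 16996 = (-64 + 2446/7) + 16996 = 1998/7 + 16996 = 120970/7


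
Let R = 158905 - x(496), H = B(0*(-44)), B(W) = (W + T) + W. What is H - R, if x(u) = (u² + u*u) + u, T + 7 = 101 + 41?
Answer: 333758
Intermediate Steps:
T = 135 (T = -7 + (101 + 41) = -7 + 142 = 135)
B(W) = 135 + 2*W (B(W) = (W + 135) + W = (135 + W) + W = 135 + 2*W)
H = 135 (H = 135 + 2*(0*(-44)) = 135 + 2*0 = 135 + 0 = 135)
x(u) = u + 2*u² (x(u) = (u² + u²) + u = 2*u² + u = u + 2*u²)
R = -333623 (R = 158905 - 496*(1 + 2*496) = 158905 - 496*(1 + 992) = 158905 - 496*993 = 158905 - 1*492528 = 158905 - 492528 = -333623)
H - R = 135 - 1*(-333623) = 135 + 333623 = 333758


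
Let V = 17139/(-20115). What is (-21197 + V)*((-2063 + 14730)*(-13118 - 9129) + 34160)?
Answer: 4449802202308358/745 ≈ 5.9729e+12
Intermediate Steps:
V = -5713/6705 (V = 17139*(-1/20115) = -5713/6705 ≈ -0.85205)
(-21197 + V)*((-2063 + 14730)*(-13118 - 9129) + 34160) = (-21197 - 5713/6705)*((-2063 + 14730)*(-13118 - 9129) + 34160) = -142131598*(12667*(-22247) + 34160)/6705 = -142131598*(-281802749 + 34160)/6705 = -142131598/6705*(-281768589) = 4449802202308358/745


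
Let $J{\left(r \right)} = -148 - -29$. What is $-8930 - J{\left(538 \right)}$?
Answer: $-8811$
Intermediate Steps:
$J{\left(r \right)} = -119$ ($J{\left(r \right)} = -148 + 29 = -119$)
$-8930 - J{\left(538 \right)} = -8930 - -119 = -8930 + 119 = -8811$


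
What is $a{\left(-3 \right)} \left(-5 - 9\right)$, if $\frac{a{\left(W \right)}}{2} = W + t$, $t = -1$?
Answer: $112$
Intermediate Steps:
$a{\left(W \right)} = -2 + 2 W$ ($a{\left(W \right)} = 2 \left(W - 1\right) = 2 \left(-1 + W\right) = -2 + 2 W$)
$a{\left(-3 \right)} \left(-5 - 9\right) = \left(-2 + 2 \left(-3\right)\right) \left(-5 - 9\right) = \left(-2 - 6\right) \left(-5 - 9\right) = \left(-8\right) \left(-14\right) = 112$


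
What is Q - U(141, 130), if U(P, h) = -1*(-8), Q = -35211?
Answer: -35219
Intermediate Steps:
U(P, h) = 8
Q - U(141, 130) = -35211 - 1*8 = -35211 - 8 = -35219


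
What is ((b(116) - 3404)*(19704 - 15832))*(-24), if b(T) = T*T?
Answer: -934112256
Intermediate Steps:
b(T) = T**2
((b(116) - 3404)*(19704 - 15832))*(-24) = ((116**2 - 3404)*(19704 - 15832))*(-24) = ((13456 - 3404)*3872)*(-24) = (10052*3872)*(-24) = 38921344*(-24) = -934112256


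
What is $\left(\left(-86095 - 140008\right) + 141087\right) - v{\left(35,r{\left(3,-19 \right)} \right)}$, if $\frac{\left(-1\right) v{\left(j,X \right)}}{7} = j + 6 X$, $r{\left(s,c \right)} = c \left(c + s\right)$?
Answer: $-72003$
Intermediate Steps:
$v{\left(j,X \right)} = - 42 X - 7 j$ ($v{\left(j,X \right)} = - 7 \left(j + 6 X\right) = - 42 X - 7 j$)
$\left(\left(-86095 - 140008\right) + 141087\right) - v{\left(35,r{\left(3,-19 \right)} \right)} = \left(\left(-86095 - 140008\right) + 141087\right) - \left(- 42 \left(- 19 \left(-19 + 3\right)\right) - 245\right) = \left(-226103 + 141087\right) - \left(- 42 \left(\left(-19\right) \left(-16\right)\right) - 245\right) = -85016 - \left(\left(-42\right) 304 - 245\right) = -85016 - \left(-12768 - 245\right) = -85016 - -13013 = -85016 + 13013 = -72003$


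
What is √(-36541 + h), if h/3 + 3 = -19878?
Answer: 2*I*√24046 ≈ 310.14*I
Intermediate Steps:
h = -59643 (h = -9 + 3*(-19878) = -9 - 59634 = -59643)
√(-36541 + h) = √(-36541 - 59643) = √(-96184) = 2*I*√24046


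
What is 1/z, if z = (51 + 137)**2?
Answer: 1/35344 ≈ 2.8293e-5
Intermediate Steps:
z = 35344 (z = 188**2 = 35344)
1/z = 1/35344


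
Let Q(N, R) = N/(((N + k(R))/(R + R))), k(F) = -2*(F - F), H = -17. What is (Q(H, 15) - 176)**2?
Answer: 21316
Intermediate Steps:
k(F) = 0 (k(F) = -2*0 = 0)
Q(N, R) = 2*R (Q(N, R) = N/(((N + 0)/(R + R))) = N/((N/((2*R)))) = N/((N*(1/(2*R)))) = N/((N/(2*R))) = N*(2*R/N) = 2*R)
(Q(H, 15) - 176)**2 = (2*15 - 176)**2 = (30 - 176)**2 = (-146)**2 = 21316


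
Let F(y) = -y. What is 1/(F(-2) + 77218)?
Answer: 1/77220 ≈ 1.2950e-5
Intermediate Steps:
1/(F(-2) + 77218) = 1/(-1*(-2) + 77218) = 1/(2 + 77218) = 1/77220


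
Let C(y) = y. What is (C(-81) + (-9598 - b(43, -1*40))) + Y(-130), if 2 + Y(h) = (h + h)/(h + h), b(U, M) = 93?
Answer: -9773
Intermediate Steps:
Y(h) = -1 (Y(h) = -2 + (h + h)/(h + h) = -2 + (2*h)/((2*h)) = -2 + (2*h)*(1/(2*h)) = -2 + 1 = -1)
(C(-81) + (-9598 - b(43, -1*40))) + Y(-130) = (-81 + (-9598 - 1*93)) - 1 = (-81 + (-9598 - 93)) - 1 = (-81 - 9691) - 1 = -9772 - 1 = -9773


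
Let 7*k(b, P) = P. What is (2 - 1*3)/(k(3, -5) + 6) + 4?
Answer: 141/37 ≈ 3.8108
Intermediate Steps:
k(b, P) = P/7
(2 - 1*3)/(k(3, -5) + 6) + 4 = (2 - 1*3)/((⅐)*(-5) + 6) + 4 = (2 - 3)/(-5/7 + 6) + 4 = -1/37/7 + 4 = -1*7/37 + 4 = -7/37 + 4 = 141/37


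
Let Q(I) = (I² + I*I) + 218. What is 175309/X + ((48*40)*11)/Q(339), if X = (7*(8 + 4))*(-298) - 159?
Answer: -1989977731/289772073 ≈ -6.8674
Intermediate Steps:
Q(I) = 218 + 2*I² (Q(I) = (I² + I²) + 218 = 2*I² + 218 = 218 + 2*I²)
X = -25191 (X = (7*12)*(-298) - 159 = 84*(-298) - 159 = -25032 - 159 = -25191)
175309/X + ((48*40)*11)/Q(339) = 175309/(-25191) + ((48*40)*11)/(218 + 2*339²) = 175309*(-1/25191) + (1920*11)/(218 + 2*114921) = -175309/25191 + 21120/(218 + 229842) = -175309/25191 + 21120/230060 = -175309/25191 + 21120*(1/230060) = -175309/25191 + 1056/11503 = -1989977731/289772073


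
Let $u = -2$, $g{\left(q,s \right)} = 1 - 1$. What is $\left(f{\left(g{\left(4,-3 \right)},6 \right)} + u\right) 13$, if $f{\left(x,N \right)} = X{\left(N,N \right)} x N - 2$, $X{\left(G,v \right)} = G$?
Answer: $-52$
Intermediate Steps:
$g{\left(q,s \right)} = 0$ ($g{\left(q,s \right)} = 1 - 1 = 0$)
$f{\left(x,N \right)} = -2 + x N^{2}$ ($f{\left(x,N \right)} = N x N - 2 = x N^{2} - 2 = -2 + x N^{2}$)
$\left(f{\left(g{\left(4,-3 \right)},6 \right)} + u\right) 13 = \left(\left(-2 + 0 \cdot 6^{2}\right) - 2\right) 13 = \left(\left(-2 + 0 \cdot 36\right) - 2\right) 13 = \left(\left(-2 + 0\right) - 2\right) 13 = \left(-2 - 2\right) 13 = \left(-4\right) 13 = -52$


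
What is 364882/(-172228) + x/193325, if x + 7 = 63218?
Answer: -4261007753/2378284150 ≈ -1.7916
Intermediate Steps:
x = 63211 (x = -7 + 63218 = 63211)
364882/(-172228) + x/193325 = 364882/(-172228) + 63211/193325 = 364882*(-1/172228) + 63211*(1/193325) = -26063/12302 + 63211/193325 = -4261007753/2378284150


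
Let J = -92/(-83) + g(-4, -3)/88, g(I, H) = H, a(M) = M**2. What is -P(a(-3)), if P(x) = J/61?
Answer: -7847/445544 ≈ -0.017612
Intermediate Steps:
J = 7847/7304 (J = -92/(-83) - 3/88 = -92*(-1/83) - 3*1/88 = 92/83 - 3/88 = 7847/7304 ≈ 1.0743)
P(x) = 7847/445544 (P(x) = (7847/7304)/61 = (7847/7304)*(1/61) = 7847/445544)
-P(a(-3)) = -1*7847/445544 = -7847/445544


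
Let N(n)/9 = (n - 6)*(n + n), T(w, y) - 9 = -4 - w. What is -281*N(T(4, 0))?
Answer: 25290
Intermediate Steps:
T(w, y) = 5 - w (T(w, y) = 9 + (-4 - w) = 5 - w)
N(n) = 18*n*(-6 + n) (N(n) = 9*((n - 6)*(n + n)) = 9*((-6 + n)*(2*n)) = 9*(2*n*(-6 + n)) = 18*n*(-6 + n))
-281*N(T(4, 0)) = -5058*(5 - 1*4)*(-6 + (5 - 1*4)) = -5058*(5 - 4)*(-6 + (5 - 4)) = -5058*(-6 + 1) = -5058*(-5) = -281*(-90) = 25290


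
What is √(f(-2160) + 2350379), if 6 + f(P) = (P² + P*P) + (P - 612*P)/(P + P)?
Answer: √46725070/2 ≈ 3417.8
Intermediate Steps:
f(P) = -623/2 + 2*P² (f(P) = -6 + ((P² + P*P) + (P - 612*P)/(P + P)) = -6 + ((P² + P²) + (-611*P)/((2*P))) = -6 + (2*P² + (-611*P)*(1/(2*P))) = -6 + (2*P² - 611/2) = -6 + (-611/2 + 2*P²) = -623/2 + 2*P²)
√(f(-2160) + 2350379) = √((-623/2 + 2*(-2160)²) + 2350379) = √((-623/2 + 2*4665600) + 2350379) = √((-623/2 + 9331200) + 2350379) = √(18661777/2 + 2350379) = √(23362535/2) = √46725070/2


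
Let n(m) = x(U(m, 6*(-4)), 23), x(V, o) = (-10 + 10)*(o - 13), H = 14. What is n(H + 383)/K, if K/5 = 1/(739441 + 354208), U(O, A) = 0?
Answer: 0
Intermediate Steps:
x(V, o) = 0 (x(V, o) = 0*(-13 + o) = 0)
n(m) = 0
K = 5/1093649 (K = 5/(739441 + 354208) = 5/1093649 ≈ 4.5718e-6)
n(H + 383)/K = 0/(5/1093649) = 0*(1093649/5) = 0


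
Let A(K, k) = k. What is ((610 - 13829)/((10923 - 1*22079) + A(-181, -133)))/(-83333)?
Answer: -13219/940746237 ≈ -1.4052e-5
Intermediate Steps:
((610 - 13829)/((10923 - 1*22079) + A(-181, -133)))/(-83333) = ((610 - 13829)/((10923 - 1*22079) - 133))/(-83333) = -13219/((10923 - 22079) - 133)*(-1/83333) = -13219/(-11156 - 133)*(-1/83333) = -13219/(-11289)*(-1/83333) = -13219*(-1/11289)*(-1/83333) = (13219/11289)*(-1/83333) = -13219/940746237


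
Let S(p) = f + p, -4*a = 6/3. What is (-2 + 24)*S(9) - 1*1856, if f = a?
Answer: -1669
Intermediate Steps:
a = -½ (a = -3/(2*3) = -¼*2 = -½ ≈ -0.50000)
f = -½ ≈ -0.50000
S(p) = -½ + p
(-2 + 24)*S(9) - 1*1856 = (-2 + 24)*(-½ + 9) - 1*1856 = 22*(17/2) - 1856 = 187 - 1856 = -1669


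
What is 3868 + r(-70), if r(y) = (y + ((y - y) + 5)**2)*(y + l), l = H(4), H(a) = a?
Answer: 6838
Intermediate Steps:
l = 4
r(y) = (4 + y)*(25 + y) (r(y) = (y + ((y - y) + 5)**2)*(y + 4) = (y + (0 + 5)**2)*(4 + y) = (y + 5**2)*(4 + y) = (y + 25)*(4 + y) = (25 + y)*(4 + y) = (4 + y)*(25 + y))
3868 + r(-70) = 3868 + (100 + (-70)**2 + 29*(-70)) = 3868 + (100 + 4900 - 2030) = 3868 + 2970 = 6838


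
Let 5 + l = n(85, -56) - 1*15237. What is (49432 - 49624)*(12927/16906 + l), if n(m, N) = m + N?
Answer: 24689092896/8453 ≈ 2.9207e+6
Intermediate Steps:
n(m, N) = N + m
l = -15213 (l = -5 + ((-56 + 85) - 1*15237) = -5 + (29 - 15237) = -5 - 15208 = -15213)
(49432 - 49624)*(12927/16906 + l) = (49432 - 49624)*(12927/16906 - 15213) = -192*(12927*(1/16906) - 15213) = -192*(12927/16906 - 15213) = -192*(-257178051/16906) = 24689092896/8453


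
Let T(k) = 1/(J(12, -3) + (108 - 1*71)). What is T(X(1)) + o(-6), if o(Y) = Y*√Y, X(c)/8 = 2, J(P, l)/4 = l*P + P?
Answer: -1/59 - 6*I*√6 ≈ -0.016949 - 14.697*I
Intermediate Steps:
J(P, l) = 4*P + 4*P*l (J(P, l) = 4*(l*P + P) = 4*(P*l + P) = 4*(P + P*l) = 4*P + 4*P*l)
X(c) = 16 (X(c) = 8*2 = 16)
T(k) = -1/59 (T(k) = 1/(4*12*(1 - 3) + (108 - 1*71)) = 1/(4*12*(-2) + (108 - 71)) = 1/(-96 + 37) = 1/(-59) = -1/59)
o(Y) = Y^(3/2)
T(X(1)) + o(-6) = -1/59 + (-6)^(3/2) = -1/59 - 6*I*√6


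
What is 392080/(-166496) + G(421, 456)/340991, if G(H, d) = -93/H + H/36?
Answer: -63320745434711/26889414077988 ≈ -2.3549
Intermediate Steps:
G(H, d) = -93/H + H/36 (G(H, d) = -93/H + H*(1/36) = -93/H + H/36)
392080/(-166496) + G(421, 456)/340991 = 392080/(-166496) + (-93/421 + (1/36)*421)/340991 = 392080*(-1/166496) + (-93*1/421 + 421/36)*(1/340991) = -24505/10406 + (-93/421 + 421/36)*(1/340991) = -24505/10406 + (173893/15156)*(1/340991) = -24505/10406 + 173893/5168059596 = -63320745434711/26889414077988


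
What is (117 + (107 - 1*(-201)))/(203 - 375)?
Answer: -425/172 ≈ -2.4709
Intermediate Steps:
(117 + (107 - 1*(-201)))/(203 - 375) = (117 + (107 + 201))/(-172) = (117 + 308)*(-1/172) = 425*(-1/172) = -425/172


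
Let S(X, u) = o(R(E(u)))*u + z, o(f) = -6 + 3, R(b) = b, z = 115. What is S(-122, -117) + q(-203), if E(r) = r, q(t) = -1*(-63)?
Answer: 529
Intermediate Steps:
q(t) = 63
o(f) = -3
S(X, u) = 115 - 3*u (S(X, u) = -3*u + 115 = 115 - 3*u)
S(-122, -117) + q(-203) = (115 - 3*(-117)) + 63 = (115 + 351) + 63 = 466 + 63 = 529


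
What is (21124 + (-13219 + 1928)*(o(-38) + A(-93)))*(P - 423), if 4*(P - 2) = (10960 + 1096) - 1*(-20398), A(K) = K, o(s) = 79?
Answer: 1378480615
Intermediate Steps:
P = 16231/2 (P = 2 + ((10960 + 1096) - 1*(-20398))/4 = 2 + (12056 + 20398)/4 = 2 + (¼)*32454 = 2 + 16227/2 = 16231/2 ≈ 8115.5)
(21124 + (-13219 + 1928)*(o(-38) + A(-93)))*(P - 423) = (21124 + (-13219 + 1928)*(79 - 93))*(16231/2 - 423) = (21124 - 11291*(-14))*(15385/2) = (21124 + 158074)*(15385/2) = 179198*(15385/2) = 1378480615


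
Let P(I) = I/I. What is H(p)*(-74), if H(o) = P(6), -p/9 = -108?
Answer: -74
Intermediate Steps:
P(I) = 1
p = 972 (p = -9*(-108) = 972)
H(o) = 1
H(p)*(-74) = 1*(-74) = -74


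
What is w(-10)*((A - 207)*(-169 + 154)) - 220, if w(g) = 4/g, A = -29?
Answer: -1636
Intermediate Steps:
w(-10)*((A - 207)*(-169 + 154)) - 220 = (4/(-10))*((-29 - 207)*(-169 + 154)) - 220 = (4*(-1/10))*(-236*(-15)) - 220 = -2/5*3540 - 220 = -1416 - 220 = -1636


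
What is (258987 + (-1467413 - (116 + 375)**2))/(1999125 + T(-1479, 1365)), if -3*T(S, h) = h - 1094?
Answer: -4348521/5997104 ≈ -0.72510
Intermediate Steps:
T(S, h) = 1094/3 - h/3 (T(S, h) = -(h - 1094)/3 = -(-1094 + h)/3 = 1094/3 - h/3)
(258987 + (-1467413 - (116 + 375)**2))/(1999125 + T(-1479, 1365)) = (258987 + (-1467413 - (116 + 375)**2))/(1999125 + (1094/3 - 1/3*1365)) = (258987 + (-1467413 - 1*491**2))/(1999125 + (1094/3 - 455)) = (258987 + (-1467413 - 1*241081))/(1999125 - 271/3) = (258987 + (-1467413 - 241081))/(5997104/3) = (258987 - 1708494)*(3/5997104) = -1449507*3/5997104 = -4348521/5997104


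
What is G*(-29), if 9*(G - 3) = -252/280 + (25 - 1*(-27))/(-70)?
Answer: -10295/126 ≈ -81.706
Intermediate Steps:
G = 355/126 (G = 3 + (-252/280 + (25 - 1*(-27))/(-70))/9 = 3 + (-252*1/280 + (25 + 27)*(-1/70))/9 = 3 + (-9/10 + 52*(-1/70))/9 = 3 + (-9/10 - 26/35)/9 = 3 + (⅑)*(-23/14) = 3 - 23/126 = 355/126 ≈ 2.8175)
G*(-29) = (355/126)*(-29) = -10295/126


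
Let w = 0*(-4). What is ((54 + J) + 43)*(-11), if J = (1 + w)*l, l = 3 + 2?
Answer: -1122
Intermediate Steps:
l = 5
w = 0
J = 5 (J = (1 + 0)*5 = 1*5 = 5)
((54 + J) + 43)*(-11) = ((54 + 5) + 43)*(-11) = (59 + 43)*(-11) = 102*(-11) = -1122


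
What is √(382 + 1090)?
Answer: 8*√23 ≈ 38.367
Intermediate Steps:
√(382 + 1090) = √1472 = 8*√23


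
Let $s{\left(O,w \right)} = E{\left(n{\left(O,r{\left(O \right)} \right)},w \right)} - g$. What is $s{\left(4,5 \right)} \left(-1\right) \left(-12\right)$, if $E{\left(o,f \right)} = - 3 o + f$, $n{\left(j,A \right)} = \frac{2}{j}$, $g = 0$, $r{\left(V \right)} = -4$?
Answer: $42$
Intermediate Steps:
$E{\left(o,f \right)} = f - 3 o$
$s{\left(O,w \right)} = w - \frac{6}{O}$ ($s{\left(O,w \right)} = \left(w - 3 \frac{2}{O}\right) - 0 = \left(w - \frac{6}{O}\right) + 0 = w - \frac{6}{O}$)
$s{\left(4,5 \right)} \left(-1\right) \left(-12\right) = \left(5 - \frac{6}{4}\right) \left(-1\right) \left(-12\right) = \left(5 - \frac{3}{2}\right) \left(-1\right) \left(-12\right) = \frac{7}{2} \left(-1\right) \left(-12\right) = \left(- \frac{7}{2}\right) \left(-12\right) = 42$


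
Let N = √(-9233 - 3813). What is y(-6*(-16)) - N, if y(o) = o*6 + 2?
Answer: 578 - I*√13046 ≈ 578.0 - 114.22*I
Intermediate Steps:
y(o) = 2 + 6*o (y(o) = 6*o + 2 = 2 + 6*o)
N = I*√13046 (N = √(-13046) = I*√13046 ≈ 114.22*I)
y(-6*(-16)) - N = (2 + 6*(-6*(-16))) - I*√13046 = (2 + 6*96) - I*√13046 = (2 + 576) - I*√13046 = 578 - I*√13046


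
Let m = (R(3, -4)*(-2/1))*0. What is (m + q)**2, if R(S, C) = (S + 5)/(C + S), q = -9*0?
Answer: 0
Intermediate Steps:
q = 0
R(S, C) = (5 + S)/(C + S)
m = 0 (m = (((5 + 3)/(-4 + 3))*(-2/1))*0 = ((8/(-1))*(-2*1))*0 = (-1*8*(-2))*0 = -8*(-2)*0 = 16*0 = 0)
(m + q)**2 = (0 + 0)**2 = 0**2 = 0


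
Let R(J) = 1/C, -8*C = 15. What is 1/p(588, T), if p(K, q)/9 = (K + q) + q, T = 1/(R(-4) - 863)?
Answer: 12953/68547006 ≈ 0.00018897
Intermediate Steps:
C = -15/8 (C = -1/8*15 = -15/8 ≈ -1.8750)
R(J) = -8/15 (R(J) = 1/(-15/8) = -8/15)
T = -15/12953 (T = 1/(-8/15 - 863) = 1/(-12953/15) = -15/12953 ≈ -0.0011580)
p(K, q) = 9*K + 18*q (p(K, q) = 9*((K + q) + q) = 9*(K + 2*q) = 9*K + 18*q)
1/p(588, T) = 1/(9*588 + 18*(-15/12953)) = 1/(5292 - 270/12953) = 1/(68547006/12953) = 12953/68547006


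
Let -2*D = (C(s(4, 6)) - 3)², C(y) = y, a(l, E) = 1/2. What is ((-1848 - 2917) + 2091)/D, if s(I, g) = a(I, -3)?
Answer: 21392/25 ≈ 855.68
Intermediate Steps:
a(l, E) = ½
s(I, g) = ½
D = -25/8 (D = -(½ - 3)²/2 = -(-5/2)²/2 = -½*25/4 = -25/8 ≈ -3.1250)
((-1848 - 2917) + 2091)/D = ((-1848 - 2917) + 2091)/(-25/8) = (-4765 + 2091)*(-8/25) = -2674*(-8/25) = 21392/25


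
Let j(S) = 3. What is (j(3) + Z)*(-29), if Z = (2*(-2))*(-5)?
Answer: -667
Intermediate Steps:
Z = 20 (Z = -4*(-5) = 20)
(j(3) + Z)*(-29) = (3 + 20)*(-29) = 23*(-29) = -667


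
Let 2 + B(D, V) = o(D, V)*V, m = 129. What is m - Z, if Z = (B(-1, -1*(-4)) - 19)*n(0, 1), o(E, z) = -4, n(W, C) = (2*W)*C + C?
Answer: 166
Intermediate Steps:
n(W, C) = C + 2*C*W (n(W, C) = 2*C*W + C = C + 2*C*W)
B(D, V) = -2 - 4*V
Z = -37 (Z = ((-2 - (-4)*(-4)) - 19)*(1*(1 + 2*0)) = ((-2 - 4*4) - 19)*(1*(1 + 0)) = ((-2 - 16) - 19)*(1*1) = (-18 - 19)*1 = -37*1 = -37)
m - Z = 129 - 1*(-37) = 129 + 37 = 166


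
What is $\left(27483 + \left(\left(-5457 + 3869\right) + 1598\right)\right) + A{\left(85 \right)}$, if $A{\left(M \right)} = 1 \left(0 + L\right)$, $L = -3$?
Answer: $27490$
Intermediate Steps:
$A{\left(M \right)} = -3$ ($A{\left(M \right)} = 1 \left(0 - 3\right) = 1 \left(-3\right) = -3$)
$\left(27483 + \left(\left(-5457 + 3869\right) + 1598\right)\right) + A{\left(85 \right)} = \left(27483 + \left(\left(-5457 + 3869\right) + 1598\right)\right) - 3 = \left(27483 + \left(-1588 + 1598\right)\right) - 3 = \left(27483 + 10\right) - 3 = 27493 - 3 = 27490$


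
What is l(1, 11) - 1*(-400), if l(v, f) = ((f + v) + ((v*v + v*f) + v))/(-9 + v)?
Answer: 3175/8 ≈ 396.88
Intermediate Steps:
l(v, f) = (f + v² + 2*v + f*v)/(-9 + v) (l(v, f) = ((f + v) + ((v² + f*v) + v))/(-9 + v) = ((f + v) + (v + v² + f*v))/(-9 + v) = (f + v² + 2*v + f*v)/(-9 + v))
l(1, 11) - 1*(-400) = (11 + 1² + 2*1 + 11*1)/(-9 + 1) - 1*(-400) = (11 + 1 + 2 + 11)/(-8) + 400 = -⅛*25 + 400 = -25/8 + 400 = 3175/8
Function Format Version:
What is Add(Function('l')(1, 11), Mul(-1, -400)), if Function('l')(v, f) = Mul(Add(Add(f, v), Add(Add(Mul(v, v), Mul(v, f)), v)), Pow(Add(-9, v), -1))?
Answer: Rational(3175, 8) ≈ 396.88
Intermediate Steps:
Function('l')(v, f) = Mul(Pow(Add(-9, v), -1), Add(f, Pow(v, 2), Mul(2, v), Mul(f, v))) (Function('l')(v, f) = Mul(Add(Add(f, v), Add(Add(Pow(v, 2), Mul(f, v)), v)), Pow(Add(-9, v), -1)) = Mul(Add(Add(f, v), Add(v, Pow(v, 2), Mul(f, v))), Pow(Add(-9, v), -1)) = Mul(Add(f, Pow(v, 2), Mul(2, v), Mul(f, v)), Pow(Add(-9, v), -1)) = Mul(Pow(Add(-9, v), -1), Add(f, Pow(v, 2), Mul(2, v), Mul(f, v))))
Add(Function('l')(1, 11), Mul(-1, -400)) = Add(Mul(Pow(Add(-9, 1), -1), Add(11, Pow(1, 2), Mul(2, 1), Mul(11, 1))), Mul(-1, -400)) = Add(Mul(Pow(-8, -1), Add(11, 1, 2, 11)), 400) = Add(Mul(Rational(-1, 8), 25), 400) = Add(Rational(-25, 8), 400) = Rational(3175, 8)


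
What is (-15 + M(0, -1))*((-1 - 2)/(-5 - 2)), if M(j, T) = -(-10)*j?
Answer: -45/7 ≈ -6.4286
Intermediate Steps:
M(j, T) = 10*j
(-15 + M(0, -1))*((-1 - 2)/(-5 - 2)) = (-15 + 10*0)*((-1 - 2)/(-5 - 2)) = (-15 + 0)*(-3/(-7)) = -(-45)*(-1)/7 = -15*3/7 = -45/7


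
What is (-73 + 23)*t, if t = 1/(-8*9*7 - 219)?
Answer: 50/723 ≈ 0.069156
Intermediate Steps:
t = -1/723 (t = 1/(-72*7 - 219) = 1/(-504 - 219) = 1/(-723) = -1/723 ≈ -0.0013831)
(-73 + 23)*t = (-73 + 23)*(-1/723) = -50*(-1/723) = 50/723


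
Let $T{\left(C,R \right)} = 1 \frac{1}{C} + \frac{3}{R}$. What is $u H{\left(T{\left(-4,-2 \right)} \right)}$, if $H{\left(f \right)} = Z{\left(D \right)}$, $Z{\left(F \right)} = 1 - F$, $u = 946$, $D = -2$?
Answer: $2838$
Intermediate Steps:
$T{\left(C,R \right)} = \frac{1}{C} + \frac{3}{R}$
$H{\left(f \right)} = 3$ ($H{\left(f \right)} = 1 - -2 = 1 + 2 = 3$)
$u H{\left(T{\left(-4,-2 \right)} \right)} = 946 \cdot 3 = 2838$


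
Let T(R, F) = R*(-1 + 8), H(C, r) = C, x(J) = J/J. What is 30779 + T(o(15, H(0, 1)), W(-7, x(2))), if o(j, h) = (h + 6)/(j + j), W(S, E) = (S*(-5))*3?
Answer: 153902/5 ≈ 30780.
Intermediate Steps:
x(J) = 1
W(S, E) = -15*S (W(S, E) = -5*S*3 = -15*S)
o(j, h) = (6 + h)/(2*j) (o(j, h) = (6 + h)/((2*j)) = (6 + h)*(1/(2*j)) = (6 + h)/(2*j))
T(R, F) = 7*R (T(R, F) = R*7 = 7*R)
30779 + T(o(15, H(0, 1)), W(-7, x(2))) = 30779 + 7*((½)*(6 + 0)/15) = 30779 + 7*((½)*(1/15)*6) = 30779 + 7*(⅕) = 30779 + 7/5 = 153902/5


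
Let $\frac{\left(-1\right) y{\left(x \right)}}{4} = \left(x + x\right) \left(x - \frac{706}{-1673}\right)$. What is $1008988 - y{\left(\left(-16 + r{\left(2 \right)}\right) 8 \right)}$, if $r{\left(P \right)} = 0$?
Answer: $\frac{1906597436}{1673} \approx 1.1396 \cdot 10^{6}$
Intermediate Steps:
$y{\left(x \right)} = - 8 x \left(\frac{706}{1673} + x\right)$ ($y{\left(x \right)} = - 4 \left(x + x\right) \left(x - \frac{706}{-1673}\right) = - 4 \cdot 2 x \left(x - - \frac{706}{1673}\right) = - 4 \cdot 2 x \left(x + \frac{706}{1673}\right) = - 4 \cdot 2 x \left(\frac{706}{1673} + x\right) = - 8 x \left(\frac{706}{1673} + x\right)$)
$1008988 - y{\left(\left(-16 + r{\left(2 \right)}\right) 8 \right)} = 1008988 - - \frac{8 \left(-16 + 0\right) 8 \left(706 + 1673 \left(-16 + 0\right) 8\right)}{1673} = 1008988 - - \frac{8 \left(\left(-16\right) 8\right) \left(706 + 1673 \left(\left(-16\right) 8\right)\right)}{1673} = 1008988 - \left(- \frac{8}{1673}\right) \left(-128\right) \left(706 + 1673 \left(-128\right)\right) = 1008988 - \left(- \frac{8}{1673}\right) \left(-128\right) \left(706 - 214144\right) = 1008988 - \left(- \frac{8}{1673}\right) \left(-128\right) \left(-213438\right) = 1008988 - - \frac{218560512}{1673} = 1008988 + \frac{218560512}{1673} = \frac{1906597436}{1673}$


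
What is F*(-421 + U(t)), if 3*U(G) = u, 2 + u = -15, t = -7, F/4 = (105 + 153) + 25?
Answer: -1448960/3 ≈ -4.8299e+5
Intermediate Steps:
F = 1132 (F = 4*((105 + 153) + 25) = 4*(258 + 25) = 4*283 = 1132)
u = -17 (u = -2 - 15 = -17)
U(G) = -17/3 (U(G) = (⅓)*(-17) = -17/3)
F*(-421 + U(t)) = 1132*(-421 - 17/3) = 1132*(-1280/3) = -1448960/3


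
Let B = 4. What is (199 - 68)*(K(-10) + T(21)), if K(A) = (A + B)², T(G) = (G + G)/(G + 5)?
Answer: 64059/13 ≈ 4927.6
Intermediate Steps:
T(G) = 2*G/(5 + G) (T(G) = (2*G)/(5 + G) = 2*G/(5 + G))
K(A) = (4 + A)² (K(A) = (A + 4)² = (4 + A)²)
(199 - 68)*(K(-10) + T(21)) = (199 - 68)*((4 - 10)² + 2*21/(5 + 21)) = 131*((-6)² + 2*21/26) = 131*(36 + 2*21*(1/26)) = 131*(36 + 21/13) = 131*(489/13) = 64059/13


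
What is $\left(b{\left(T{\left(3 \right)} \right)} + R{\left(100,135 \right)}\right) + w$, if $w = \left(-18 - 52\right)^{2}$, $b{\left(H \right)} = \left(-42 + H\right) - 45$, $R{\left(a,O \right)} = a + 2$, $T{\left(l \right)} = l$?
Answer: $4918$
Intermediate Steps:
$R{\left(a,O \right)} = 2 + a$
$b{\left(H \right)} = -87 + H$
$w = 4900$ ($w = \left(-70\right)^{2} = 4900$)
$\left(b{\left(T{\left(3 \right)} \right)} + R{\left(100,135 \right)}\right) + w = \left(\left(-87 + 3\right) + \left(2 + 100\right)\right) + 4900 = \left(-84 + 102\right) + 4900 = 18 + 4900 = 4918$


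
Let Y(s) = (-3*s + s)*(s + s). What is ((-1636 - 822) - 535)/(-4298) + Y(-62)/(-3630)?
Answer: 38475319/7800870 ≈ 4.9322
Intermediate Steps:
Y(s) = -4*s² (Y(s) = (-2*s)*(2*s) = -4*s²)
((-1636 - 822) - 535)/(-4298) + Y(-62)/(-3630) = ((-1636 - 822) - 535)/(-4298) - 4*(-62)²/(-3630) = (-2458 - 535)*(-1/4298) - 4*3844*(-1/3630) = -2993*(-1/4298) - 15376*(-1/3630) = 2993/4298 + 7688/1815 = 38475319/7800870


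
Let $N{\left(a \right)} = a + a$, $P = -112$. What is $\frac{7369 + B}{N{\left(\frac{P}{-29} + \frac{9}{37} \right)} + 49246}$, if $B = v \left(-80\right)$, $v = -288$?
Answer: $\frac{32628857}{52849768} \approx 0.61739$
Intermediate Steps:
$B = 23040$ ($B = \left(-288\right) \left(-80\right) = 23040$)
$N{\left(a \right)} = 2 a$
$\frac{7369 + B}{N{\left(\frac{P}{-29} + \frac{9}{37} \right)} + 49246} = \frac{7369 + 23040}{2 \left(- \frac{112}{-29} + \frac{9}{37}\right) + 49246} = \frac{30409}{2 \left(\left(-112\right) \left(- \frac{1}{29}\right) + 9 \cdot \frac{1}{37}\right) + 49246} = \frac{30409}{2 \left(\frac{112}{29} + \frac{9}{37}\right) + 49246} = \frac{30409}{2 \cdot \frac{4405}{1073} + 49246} = \frac{30409}{\frac{8810}{1073} + 49246} = \frac{30409}{\frac{52849768}{1073}} = 30409 \cdot \frac{1073}{52849768} = \frac{32628857}{52849768}$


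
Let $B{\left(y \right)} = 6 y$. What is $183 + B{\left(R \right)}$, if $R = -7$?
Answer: $141$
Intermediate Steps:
$183 + B{\left(R \right)} = 183 + 6 \left(-7\right) = 183 - 42 = 141$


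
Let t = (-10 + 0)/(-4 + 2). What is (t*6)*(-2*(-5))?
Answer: 300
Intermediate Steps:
t = 5 (t = -10/(-2) = -10*(-½) = 5)
(t*6)*(-2*(-5)) = (5*6)*(-2*(-5)) = 30*10 = 300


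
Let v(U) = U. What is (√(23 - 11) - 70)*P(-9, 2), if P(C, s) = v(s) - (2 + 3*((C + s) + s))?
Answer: -1050 + 30*√3 ≈ -998.04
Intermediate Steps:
P(C, s) = -2 - 5*s - 3*C (P(C, s) = s - (2 + 3*((C + s) + s)) = s - (2 + 3*(C + 2*s)) = s - (2 + (3*C + 6*s)) = s - (2 + 3*C + 6*s) = s + (-2 - 6*s - 3*C) = -2 - 5*s - 3*C)
(√(23 - 11) - 70)*P(-9, 2) = (√(23 - 11) - 70)*(-2 - 5*2 - 3*(-9)) = (√12 - 70)*(-2 - 10 + 27) = (2*√3 - 70)*15 = (-70 + 2*√3)*15 = -1050 + 30*√3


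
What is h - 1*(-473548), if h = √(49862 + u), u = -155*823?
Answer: 473548 + I*√77703 ≈ 4.7355e+5 + 278.75*I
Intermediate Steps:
u = -127565
h = I*√77703 (h = √(49862 - 127565) = √(-77703) = I*√77703 ≈ 278.75*I)
h - 1*(-473548) = I*√77703 - 1*(-473548) = I*√77703 + 473548 = 473548 + I*√77703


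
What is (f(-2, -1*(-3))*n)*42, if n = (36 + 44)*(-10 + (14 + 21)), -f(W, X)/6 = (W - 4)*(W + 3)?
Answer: 3024000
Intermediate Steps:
f(W, X) = -6*(-4 + W)*(3 + W) (f(W, X) = -6*(W - 4)*(W + 3) = -6*(-4 + W)*(3 + W))
n = 2000 (n = 80*(-10 + 35) = 80*25 = 2000)
(f(-2, -1*(-3))*n)*42 = ((72 - 6*(-2)² + 6*(-2))*2000)*42 = ((72 - 6*4 - 12)*2000)*42 = ((72 - 24 - 12)*2000)*42 = (36*2000)*42 = 72000*42 = 3024000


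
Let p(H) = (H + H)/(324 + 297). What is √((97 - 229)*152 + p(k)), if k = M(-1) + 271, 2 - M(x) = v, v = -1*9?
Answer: 2*I*√23880095/69 ≈ 141.64*I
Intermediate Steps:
v = -9
M(x) = 11 (M(x) = 2 - 1*(-9) = 2 + 9 = 11)
k = 282 (k = 11 + 271 = 282)
p(H) = 2*H/621 (p(H) = (2*H)/621 = (2*H)*(1/621) = 2*H/621)
√((97 - 229)*152 + p(k)) = √((97 - 229)*152 + (2/621)*282) = √(-132*152 + 188/207) = √(-20064 + 188/207) = √(-4153060/207) = 2*I*√23880095/69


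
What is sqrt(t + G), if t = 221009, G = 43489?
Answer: sqrt(264498) ≈ 514.29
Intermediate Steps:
sqrt(t + G) = sqrt(221009 + 43489) = sqrt(264498)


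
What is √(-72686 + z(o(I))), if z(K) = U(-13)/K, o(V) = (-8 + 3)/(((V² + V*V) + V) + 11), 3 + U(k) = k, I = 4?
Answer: I*√1813390/5 ≈ 269.32*I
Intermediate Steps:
U(k) = -3 + k
o(V) = -5/(11 + V + 2*V²) (o(V) = -5/(((V² + V²) + V) + 11) = -5/((2*V² + V) + 11) = -5/((V + 2*V²) + 11) = -5/(11 + V + 2*V²))
z(K) = -16/K (z(K) = (-3 - 13)/K = -16/K)
√(-72686 + z(o(I))) = √(-72686 - 16/((-5/(11 + 4 + 2*4²)))) = √(-72686 - 16/((-5/(11 + 4 + 2*16)))) = √(-72686 - 16/((-5/(11 + 4 + 32)))) = √(-72686 - 16/((-5/47))) = √(-72686 - 16/((-5*1/47))) = √(-72686 - 16/(-5/47)) = √(-72686 - 16*(-47/5)) = √(-72686 + 752/5) = √(-362678/5) = I*√1813390/5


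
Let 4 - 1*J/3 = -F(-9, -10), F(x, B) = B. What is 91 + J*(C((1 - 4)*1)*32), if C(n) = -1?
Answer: 667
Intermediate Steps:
J = -18 (J = 12 - (-3)*(-10) = 12 - 3*10 = 12 - 30 = -18)
91 + J*(C((1 - 4)*1)*32) = 91 - (-18)*32 = 91 - 18*(-32) = 91 + 576 = 667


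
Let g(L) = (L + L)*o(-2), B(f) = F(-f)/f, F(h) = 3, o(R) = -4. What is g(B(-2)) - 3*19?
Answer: -45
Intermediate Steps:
B(f) = 3/f
g(L) = -8*L (g(L) = (L + L)*(-4) = (2*L)*(-4) = -8*L)
g(B(-2)) - 3*19 = -24/(-2) - 3*19 = -24*(-1)/2 - 1*57 = -8*(-3/2) - 57 = 12 - 57 = -45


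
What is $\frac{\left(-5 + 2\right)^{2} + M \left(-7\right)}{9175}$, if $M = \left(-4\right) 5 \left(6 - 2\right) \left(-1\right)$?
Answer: $- \frac{551}{9175} \approx -0.060054$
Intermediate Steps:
$M = 80$ ($M = - 20 \cdot 4 \left(-1\right) = \left(-20\right) \left(-4\right) = 80$)
$\frac{\left(-5 + 2\right)^{2} + M \left(-7\right)}{9175} = \frac{\left(-5 + 2\right)^{2} + 80 \left(-7\right)}{9175} = \left(\left(-3\right)^{2} - 560\right) \frac{1}{9175} = \left(9 - 560\right) \frac{1}{9175} = \left(-551\right) \frac{1}{9175} = - \frac{551}{9175}$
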